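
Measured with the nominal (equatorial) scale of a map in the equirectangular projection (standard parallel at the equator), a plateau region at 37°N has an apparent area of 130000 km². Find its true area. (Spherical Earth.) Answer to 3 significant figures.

Plate carrée maps x = Rλ, y = Rφ. The meridian scale is h = 1 and the parallel scale is k = 1/cos φ = sec φ.
Areal scale = h·k = 1 × sec φ; at 37°, h = 1.000, k = 1.252, so h·k = 1.252.
True area = apparent / (areal scale) = 130000 / 1.252 ≈ 104000 km².

104000 km²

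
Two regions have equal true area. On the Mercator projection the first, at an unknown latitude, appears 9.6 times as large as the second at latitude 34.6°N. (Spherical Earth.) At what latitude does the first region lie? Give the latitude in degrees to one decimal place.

Mercator areal scale is sec²φ, so apparent-area ratio = sec²φ₁ / sec²φ₂ = cos²φ₂ / cos²φ₁.
cos²φ₂ / cos²φ₁ = 9.6  ⇒  cos φ₁ = cos 34.6° / √9.6 = 0.8231/3.098 = 0.2657.
φ₁ = arccos(0.2657) ≈ 74.6°.

74.6°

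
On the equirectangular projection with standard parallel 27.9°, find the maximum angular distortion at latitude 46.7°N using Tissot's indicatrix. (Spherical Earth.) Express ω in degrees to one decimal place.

With standard parallel φ₀ = 27.9°, the equirectangular projection gives x = Rλ cos φ₀, y = Rφ, so h = 1 and k = cos 27.9° / cos φ.
At 46.7°: h = 1.000, k = 1.289; principal scales a = 1.289, b = 1.000.
sin(ω/2) = (a − b)/(a + b) = 0.2886/2.289 = 0.1261, so ω = 2 arcsin(0.1261) ≈ 14.5°.

14.5°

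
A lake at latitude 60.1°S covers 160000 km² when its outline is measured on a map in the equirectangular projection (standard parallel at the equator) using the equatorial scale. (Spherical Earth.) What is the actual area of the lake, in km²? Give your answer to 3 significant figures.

79800 km²

Plate carrée maps x = Rλ, y = Rφ. The meridian scale is h = 1 and the parallel scale is k = 1/cos φ = sec φ.
Areal scale = h·k = 1 × sec φ; at 60.1°, h = 1.000, k = 2.006, so h·k = 2.006.
True area = apparent / (areal scale) = 160000 / 2.006 ≈ 79800 km².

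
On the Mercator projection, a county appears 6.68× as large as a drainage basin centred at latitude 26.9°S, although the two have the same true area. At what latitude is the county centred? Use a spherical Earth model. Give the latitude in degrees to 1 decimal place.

69.8°

On Mercator, (apparent₁)/(apparent₂) = sec²φ₁ / sec²φ₂ when true areas are equal.
cos²φ₂ / cos²φ₁ = 6.68  ⇒  cos φ₁ = cos 26.9° / √6.68 = 0.8918/2.585 = 0.3450.
φ₁ = arccos(0.3450) ≈ 69.8°.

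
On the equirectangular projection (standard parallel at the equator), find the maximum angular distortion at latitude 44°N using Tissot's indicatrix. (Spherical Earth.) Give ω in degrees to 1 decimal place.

For the equirectangular projection with φ₀ = 0 (plate carrée), h = 1 along meridians and k = sec φ along parallels.
At 44°: h = 1.000, k = 1.390; principal scales a = 1.390, b = 1.000.
sin(ω/2) = (a − b)/(a + b) = 0.3902/2.390 = 0.1632, so ω = 2 arcsin(0.1632) ≈ 18.8°.

18.8°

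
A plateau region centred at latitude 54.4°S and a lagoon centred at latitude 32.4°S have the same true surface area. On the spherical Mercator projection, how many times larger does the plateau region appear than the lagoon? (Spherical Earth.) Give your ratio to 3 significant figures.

Mercator is conformal with k = sec φ, so areal scale = k² = sec²φ.
At 54.4°: sec²(54.4°) = 1/0.5821² = 2.951.
At 32.4°: sec²(32.4°) = 1/0.8443² = 1.403.
Ratio = 2.951/1.403 = cos²(32.4°)/cos²(54.4°) ≈ 2.10.

2.10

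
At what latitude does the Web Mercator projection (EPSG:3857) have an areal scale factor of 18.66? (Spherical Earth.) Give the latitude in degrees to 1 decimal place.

76.6°

Mercator areal scale is sec²φ.
sec²φ = 18.66  ⇒  cos²φ = 0.05359  ⇒  cos φ = 0.2315.
φ = arccos(0.2315) ≈ 76.6°.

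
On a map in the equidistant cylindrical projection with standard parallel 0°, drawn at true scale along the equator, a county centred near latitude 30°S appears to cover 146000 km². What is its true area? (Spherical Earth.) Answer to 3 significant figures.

126000 km²

Plate carrée maps x = Rλ, y = Rφ. The meridian scale is h = 1 and the parallel scale is k = 1/cos φ = sec φ.
Areal scale = h·k = 1 × sec φ; at 30°, h = 1.000, k = 1.155, so h·k = 1.155.
True area = apparent / (areal scale) = 146000 / 1.155 ≈ 126000 km².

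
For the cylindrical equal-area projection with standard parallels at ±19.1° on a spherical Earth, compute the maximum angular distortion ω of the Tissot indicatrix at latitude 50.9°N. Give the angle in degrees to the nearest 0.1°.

Cylindrical equal-area (φ₀ = 19.1°): h = cos φ / cos 19.1° along meridians, k = cos 19.1° / cos φ along parallels; h·k = 1.
At 50.9°: h = 0.6674, k = 1.498; principal scales a = 1.498, b = 0.6674.
sin(ω/2) = (a − b)/(a + b) = 0.8309/2.166 = 0.3837, so ω = 2 arcsin(0.3837) ≈ 45.1°.

45.1°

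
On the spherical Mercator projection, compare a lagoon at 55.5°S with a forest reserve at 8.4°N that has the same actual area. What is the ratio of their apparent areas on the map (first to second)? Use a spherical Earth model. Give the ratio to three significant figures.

Mercator areal scale is sec²φ.
At 55.5°: sec²(55.5°) = 1/0.5664² = 3.117.
At 8.4°: sec²(8.4°) = 1/0.9893² = 1.022.
Ratio = 3.117/1.022 = cos²(8.4°)/cos²(55.5°) ≈ 3.05.

3.05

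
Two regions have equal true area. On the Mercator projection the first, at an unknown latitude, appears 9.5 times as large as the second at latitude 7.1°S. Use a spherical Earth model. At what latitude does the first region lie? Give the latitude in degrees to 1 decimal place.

On Mercator, (apparent₁)/(apparent₂) = sec²φ₁ / sec²φ₂ when true areas are equal.
cos²φ₂ / cos²φ₁ = 9.5  ⇒  cos φ₁ = cos 7.1° / √9.5 = 0.9923/3.082 = 0.3220.
φ₁ = arccos(0.3220) ≈ 71.2°.

71.2°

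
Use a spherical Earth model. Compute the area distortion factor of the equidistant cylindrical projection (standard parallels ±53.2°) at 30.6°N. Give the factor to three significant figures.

The equidistant cylindrical projection with φ₀ = 53.2° has h = 1 (meridians true) and k = cos φ₀ / cos φ along parallels.
Areal scale = h·k = 1 × cos φ₀ / cos φ; at 30.6°, h = 1.000, k = 0.6959, so h·k = 0.6959.

0.696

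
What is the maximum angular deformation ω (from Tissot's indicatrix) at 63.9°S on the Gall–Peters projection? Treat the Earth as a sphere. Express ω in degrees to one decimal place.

52.4°

The Gall–Peters projection is cylindrical equal-area with φ₀ = 45°. For cylindrical equal-area with standard parallel φ₀, h = cos φ / cos φ₀ and k = cos φ₀ / cos φ, so h·k = 1.
At 63.9°: h = 0.6222, k = 1.607; principal scales a = 1.607, b = 0.6222.
sin(ω/2) = (a − b)/(a + b) = 0.9851/2.229 = 0.4419, so ω = 2 arcsin(0.4419) ≈ 52.4°.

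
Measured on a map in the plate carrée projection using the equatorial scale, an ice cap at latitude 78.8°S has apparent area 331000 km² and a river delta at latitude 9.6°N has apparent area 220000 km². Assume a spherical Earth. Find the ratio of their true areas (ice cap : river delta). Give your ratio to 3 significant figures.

On the plate carrée, areal scale = h·k = 1 × sec φ, so true area = apparent × cos φ.
True area of ice cap: 331000 × cos(78.8°) = 331000 × 0.1942 = 64290 km².
True area of river delta: 220000 × cos(9.6°) = 220000 × 0.9860 = 216900 km².
Ratio = 64290 / 216900 ≈ 0.296.

0.296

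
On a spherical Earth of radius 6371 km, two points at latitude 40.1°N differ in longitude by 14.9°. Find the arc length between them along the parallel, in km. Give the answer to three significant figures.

1270 km

Arc length along a parallel = R cos φ · Δλ (with Δλ in radians).
= 6371 × cos 40.1° × (14.9° × π/180) = 6371 × 0.7649 × 0.2601 ≈ 1270 km.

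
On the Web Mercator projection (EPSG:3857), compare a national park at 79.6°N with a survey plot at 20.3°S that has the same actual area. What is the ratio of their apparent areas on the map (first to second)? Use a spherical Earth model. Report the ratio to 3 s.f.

27.0

On Mercator, area is exaggerated by sec²φ = 1/cos²φ.
At 79.6°: sec²(79.6°) = 1/0.1805² = 30.69.
At 20.3°: sec²(20.3°) = 1/0.9379² = 1.137.
Ratio = 30.69/1.137 = cos²(20.3°)/cos²(79.6°) ≈ 27.0.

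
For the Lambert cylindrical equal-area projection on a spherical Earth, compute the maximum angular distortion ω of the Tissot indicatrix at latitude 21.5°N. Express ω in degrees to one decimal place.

The Lambert cylindrical equal-area projection is the cylindrical equal-area projection with its standard parallel at the equator (φ₀ = 0). For cylindrical equal-area with standard parallel φ₀, h = cos φ / cos φ₀ and k = cos φ₀ / cos φ, so h·k = 1.
At 21.5°: h = 0.9304, k = 1.075; principal scales a = 1.075, b = 0.9304.
sin(ω/2) = (a − b)/(a + b) = 0.1444/2.005 = 0.07200, so ω = 2 arcsin(0.07200) ≈ 8.3°.

8.3°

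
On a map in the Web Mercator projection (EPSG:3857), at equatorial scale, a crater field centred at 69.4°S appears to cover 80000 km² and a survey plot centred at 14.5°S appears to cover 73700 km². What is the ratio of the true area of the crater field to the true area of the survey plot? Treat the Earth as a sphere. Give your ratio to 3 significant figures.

0.143

On Mercator the areal scale is sec²φ, so true area = apparent × cos²φ.
True area of crater field: 80000 × cos²(69.4°) = 80000 × 0.1238 = 9903 km².
True area of survey plot: 73700 × cos²(14.5°) = 73700 × 0.9373 = 69080 km².
Ratio = 9903 / 69080 ≈ 0.143.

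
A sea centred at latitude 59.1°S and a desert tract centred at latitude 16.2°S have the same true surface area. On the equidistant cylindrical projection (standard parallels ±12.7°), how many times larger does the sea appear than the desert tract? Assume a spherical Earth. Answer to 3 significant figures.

1.87

With standard parallel φ₀ = 12.7°, the equirectangular projection gives x = Rλ cos φ₀, y = Rφ, so h = 1 and k = cos 12.7° / cos φ.
Areal scale at 59.1°: h·k = 1.000 × 1.900 = 1.900.
Areal scale at 16.2°: h·k = 1.000 × 1.016 = 1.016.
Ratio = 1.900/1.016 ≈ 1.87.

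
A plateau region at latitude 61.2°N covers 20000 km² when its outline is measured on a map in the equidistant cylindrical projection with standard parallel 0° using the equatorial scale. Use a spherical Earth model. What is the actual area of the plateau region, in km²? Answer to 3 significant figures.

9640 km²

For the equirectangular projection with φ₀ = 0 (plate carrée), h = 1 along meridians and k = sec φ along parallels.
Areal scale = h·k = 1 × sec φ; at 61.2°, h = 1.000, k = 2.076, so h·k = 2.076.
True area = apparent / (areal scale) = 20000 / 2.076 ≈ 9640 km².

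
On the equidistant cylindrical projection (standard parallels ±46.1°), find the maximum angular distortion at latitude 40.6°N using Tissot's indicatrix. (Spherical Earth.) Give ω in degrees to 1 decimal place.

5.2°

With standard parallel φ₀ = 46.1°, the equirectangular projection gives x = Rλ cos φ₀, y = Rφ, so h = 1 and k = cos 46.1° / cos φ.
At 40.6°: h = 1.000, k = 0.9132; principal scales a = 1.000, b = 0.9132.
sin(ω/2) = (a − b)/(a + b) = 0.08675/1.913 = 0.04534, so ω = 2 arcsin(0.04534) ≈ 5.2°.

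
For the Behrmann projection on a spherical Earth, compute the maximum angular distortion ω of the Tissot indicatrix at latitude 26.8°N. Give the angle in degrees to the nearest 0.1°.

Behrmann is a cylindrical equal-area projection with standard parallels at ±30°. Cylindrical equal-area (φ₀ = 30°): h = cos φ / cos 30° along meridians, k = cos 30° / cos φ along parallels; h·k = 1.
At 26.8°: h = 1.031, k = 0.9702; principal scales a = 1.031, b = 0.9702.
sin(ω/2) = (a − b)/(a + b) = 0.06043/2.001 = 0.03020, so ω = 2 arcsin(0.03020) ≈ 3.5°.

3.5°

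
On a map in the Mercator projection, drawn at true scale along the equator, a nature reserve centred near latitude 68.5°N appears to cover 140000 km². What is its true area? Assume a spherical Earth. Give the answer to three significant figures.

The Mercator projection is conformal; its linear scale factor is the same in every direction and equals sec φ = 1/cos φ.
Areal scale = k² = sec²φ = 1/cos²(68.5°) = 1/0.3665² = 7.445.
True area = apparent / (areal scale) = 140000 / 7.445 ≈ 18800 km².

18800 km²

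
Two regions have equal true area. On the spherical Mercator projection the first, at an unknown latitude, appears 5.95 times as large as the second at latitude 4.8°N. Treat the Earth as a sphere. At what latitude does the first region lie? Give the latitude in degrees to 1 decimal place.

For equal true areas on Mercator, apparent areas scale as sec²φ, so the ratio is cos²φ₂ / cos²φ₁.
cos²φ₂ / cos²φ₁ = 5.95  ⇒  cos φ₁ = cos 4.8° / √5.95 = 0.9965/2.439 = 0.4085.
φ₁ = arccos(0.4085) ≈ 65.9°.

65.9°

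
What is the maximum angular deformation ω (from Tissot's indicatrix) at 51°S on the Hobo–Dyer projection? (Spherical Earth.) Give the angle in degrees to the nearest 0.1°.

26.3°

The Hobo–Dyer projection is cylindrical equal-area with φ₀ = 37.5°. A cylindrical equal-area projection with standard parallel φ₀ has meridian scale h = cos φ / cos φ₀ and parallel scale k = cos φ₀ / cos φ (so areas are preserved, h·k = 1).
At 51°: h = 0.7932, k = 1.261; principal scales a = 1.261, b = 0.7932.
sin(ω/2) = (a − b)/(a + b) = 0.4674/2.054 = 0.2276, so ω = 2 arcsin(0.2276) ≈ 26.3°.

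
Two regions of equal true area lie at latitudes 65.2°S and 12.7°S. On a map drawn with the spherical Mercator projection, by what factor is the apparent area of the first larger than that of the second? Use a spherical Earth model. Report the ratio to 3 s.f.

Mercator areal scale is sec²φ.
At 65.2°: sec²(65.2°) = 1/0.4195² = 5.684.
At 12.7°: sec²(12.7°) = 1/0.9755² = 1.051.
Ratio = 5.684/1.051 = cos²(12.7°)/cos²(65.2°) ≈ 5.41.

5.41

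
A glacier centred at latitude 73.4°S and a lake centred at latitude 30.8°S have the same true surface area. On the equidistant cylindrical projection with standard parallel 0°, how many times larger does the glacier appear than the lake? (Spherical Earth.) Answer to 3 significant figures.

For the equirectangular projection with φ₀ = 0 (plate carrée), h = 1 along meridians and k = sec φ along parallels.
Areal scale at 73.4°: h·k = 1.000 × 3.500 = 3.500.
Areal scale at 30.8°: h·k = 1.000 × 1.164 = 1.164.
Ratio = 3.500/1.164 ≈ 3.01.

3.01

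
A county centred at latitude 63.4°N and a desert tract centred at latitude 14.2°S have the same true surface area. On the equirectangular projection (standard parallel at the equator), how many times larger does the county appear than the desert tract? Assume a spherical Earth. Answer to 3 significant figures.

2.17

In the plate carrée (x = Rλ, y = Rφ), meridians are true-scale (h = 1) and parallels are stretched by k = sec φ.
Areal scale at 63.4°: h·k = 1.000 × 2.233 = 2.233.
Areal scale at 14.2°: h·k = 1.000 × 1.032 = 1.032.
Ratio = 2.233/1.032 ≈ 2.17.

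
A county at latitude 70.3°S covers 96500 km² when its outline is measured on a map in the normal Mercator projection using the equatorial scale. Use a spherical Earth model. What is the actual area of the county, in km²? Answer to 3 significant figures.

The Mercator projection is conformal; its linear scale factor is the same in every direction and equals sec φ = 1/cos φ.
Areal scale = k² = sec²φ = 1/cos²(70.3°) = 1/0.3371² = 8.800.
True area = apparent / (areal scale) = 96500 / 8.800 ≈ 11000 km².

11000 km²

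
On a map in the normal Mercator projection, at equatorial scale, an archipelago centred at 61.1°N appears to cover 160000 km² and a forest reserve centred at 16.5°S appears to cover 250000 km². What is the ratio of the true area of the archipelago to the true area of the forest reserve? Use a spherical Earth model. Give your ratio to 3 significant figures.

On Mercator the areal scale is sec²φ, so true area = apparent × cos²φ.
True area of archipelago: 160000 × cos²(61.1°) = 160000 × 0.2336 = 37370 km².
True area of forest reserve: 250000 × cos²(16.5°) = 250000 × 0.9193 = 229800 km².
Ratio = 37370 / 229800 ≈ 0.163.

0.163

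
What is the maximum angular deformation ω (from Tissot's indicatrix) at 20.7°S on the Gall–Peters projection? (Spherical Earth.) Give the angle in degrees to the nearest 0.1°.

Gall–Peters is a cylindrical equal-area projection with standard parallels at ±45°. A cylindrical equal-area projection with standard parallel φ₀ has meridian scale h = cos φ / cos φ₀ and parallel scale k = cos φ₀ / cos φ (so areas are preserved, h·k = 1).
At 20.7°: h = 1.323, k = 0.7559; principal scales a = 1.323, b = 0.7559.
sin(ω/2) = (a − b)/(a + b) = 0.5670/2.079 = 0.2728, so ω = 2 arcsin(0.2728) ≈ 31.7°.

31.7°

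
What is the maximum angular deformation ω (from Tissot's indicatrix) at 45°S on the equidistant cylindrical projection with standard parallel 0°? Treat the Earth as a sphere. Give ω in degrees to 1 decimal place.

19.8°

In the plate carrée (x = Rλ, y = Rφ), meridians are true-scale (h = 1) and parallels are stretched by k = sec φ.
At 45°: h = 1.000, k = 1.414; principal scales a = 1.414, b = 1.000.
sin(ω/2) = (a − b)/(a + b) = 0.4142/2.414 = 0.1716, so ω = 2 arcsin(0.1716) ≈ 19.8°.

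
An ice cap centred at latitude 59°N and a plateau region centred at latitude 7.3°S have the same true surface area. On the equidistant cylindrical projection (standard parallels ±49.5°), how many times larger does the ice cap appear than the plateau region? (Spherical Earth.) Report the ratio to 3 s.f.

In the equirectangular projection with standard parallel φ₀ = 49.5° (x = Rλ cos φ₀, y = Rφ), meridians are true-scale (h = 1) and the parallel scale is k = cos φ₀ / cos φ.
Areal scale at 59°: h·k = 1.000 × 1.261 = 1.261.
Areal scale at 7.3°: h·k = 1.000 × 0.6548 = 0.6548.
Ratio = 1.261/0.6548 ≈ 1.93.

1.93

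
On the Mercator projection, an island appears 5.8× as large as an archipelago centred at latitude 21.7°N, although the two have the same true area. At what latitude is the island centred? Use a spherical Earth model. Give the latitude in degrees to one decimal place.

67.3°

On Mercator, (apparent₁)/(apparent₂) = sec²φ₁ / sec²φ₂ when true areas are equal.
cos²φ₂ / cos²φ₁ = 5.8  ⇒  cos φ₁ = cos 21.7° / √5.8 = 0.9291/2.408 = 0.3858.
φ₁ = arccos(0.3858) ≈ 67.3°.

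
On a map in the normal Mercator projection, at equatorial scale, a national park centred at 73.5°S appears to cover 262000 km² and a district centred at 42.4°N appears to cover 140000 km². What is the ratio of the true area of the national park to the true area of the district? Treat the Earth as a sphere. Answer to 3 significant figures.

On Mercator the areal scale is sec²φ, so true area = apparent × cos²φ.
True area of national park: 262000 × cos²(73.5°) = 262000 × 0.08066 = 21130 km².
True area of district: 140000 × cos²(42.4°) = 140000 × 0.5453 = 76340 km².
Ratio = 21130 / 76340 ≈ 0.277.

0.277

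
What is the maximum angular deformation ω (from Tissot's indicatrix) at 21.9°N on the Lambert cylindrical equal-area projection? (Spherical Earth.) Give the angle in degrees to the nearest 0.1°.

The Lambert cylindrical equal-area projection is the cylindrical equal-area projection with its standard parallel at the equator (φ₀ = 0). For cylindrical equal-area with standard parallel φ₀, h = cos φ / cos φ₀ and k = cos φ₀ / cos φ, so h·k = 1.
At 21.9°: h = 0.9278, k = 1.078; principal scales a = 1.078, b = 0.9278.
sin(ω/2) = (a − b)/(a + b) = 0.1499/2.006 = 0.07476, so ω = 2 arcsin(0.07476) ≈ 8.6°.

8.6°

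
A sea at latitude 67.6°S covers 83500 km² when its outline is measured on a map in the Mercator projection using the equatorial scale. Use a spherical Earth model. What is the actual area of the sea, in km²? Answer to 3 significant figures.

12100 km²

Mercator is conformal, so the point scale is isotropic: h = k = sec φ = 1/cos φ.
Areal scale = k² = sec²φ = 1/cos²(67.6°) = 1/0.3811² = 6.886.
True area = apparent / (areal scale) = 83500 / 6.886 ≈ 12100 km².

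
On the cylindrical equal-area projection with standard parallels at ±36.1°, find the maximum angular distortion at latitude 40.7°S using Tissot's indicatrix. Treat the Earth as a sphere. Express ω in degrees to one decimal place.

Cylindrical equal-area (φ₀ = 36.1°): h = cos φ / cos 36.1° along meridians, k = cos 36.1° / cos φ along parallels; h·k = 1.
At 40.7°: h = 0.9383, k = 1.066; principal scales a = 1.066, b = 0.9383.
sin(ω/2) = (a − b)/(a + b) = 0.1275/2.004 = 0.06360, so ω = 2 arcsin(0.06360) ≈ 7.3°.

7.3°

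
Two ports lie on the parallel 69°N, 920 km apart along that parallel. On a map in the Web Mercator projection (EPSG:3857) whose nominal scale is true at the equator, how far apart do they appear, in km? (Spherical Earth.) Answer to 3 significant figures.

2570 km

For Mercator, h = k = sec φ (a conformal cylindrical projection has a single point scale, 1/cos φ).
Along the parallel, k = sec 69° = 1/0.3584 = 2.790.
Map distance = 920 × 2.790 ≈ 2570 km.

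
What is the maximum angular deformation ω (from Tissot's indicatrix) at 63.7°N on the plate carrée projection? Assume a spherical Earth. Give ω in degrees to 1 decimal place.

45.4°

In the plate carrée (x = Rλ, y = Rφ), meridians are true-scale (h = 1) and parallels are stretched by k = sec φ.
At 63.7°: h = 1.000, k = 2.257; principal scales a = 2.257, b = 1.000.
sin(ω/2) = (a − b)/(a + b) = 1.257/3.257 = 0.3859, so ω = 2 arcsin(0.3859) ≈ 45.4°.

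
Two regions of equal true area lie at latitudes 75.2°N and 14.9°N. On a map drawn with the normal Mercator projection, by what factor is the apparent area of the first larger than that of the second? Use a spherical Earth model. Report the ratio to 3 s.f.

Mercator is conformal with k = sec φ, so areal scale = k² = sec²φ.
At 75.2°: sec²(75.2°) = 1/0.2554² = 15.33.
At 14.9°: sec²(14.9°) = 1/0.9664² = 1.071.
Ratio = 15.33/1.071 = cos²(14.9°)/cos²(75.2°) ≈ 14.3.

14.3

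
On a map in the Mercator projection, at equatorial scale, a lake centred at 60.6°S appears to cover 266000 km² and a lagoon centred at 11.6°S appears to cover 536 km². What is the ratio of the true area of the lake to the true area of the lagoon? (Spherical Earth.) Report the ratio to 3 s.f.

On Mercator the areal scale is sec²φ, so true area = apparent × cos²φ.
True area of lake: 266000 × cos²(60.6°) = 266000 × 0.2410 = 64100 km².
True area of lagoon: 536 × cos²(11.6°) = 536 × 0.9596 = 514.3 km².
Ratio = 64100 / 514.3 ≈ 125.

125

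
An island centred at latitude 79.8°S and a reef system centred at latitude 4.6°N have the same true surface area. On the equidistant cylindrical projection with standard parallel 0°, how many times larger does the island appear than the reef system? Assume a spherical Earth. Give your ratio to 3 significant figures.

5.63

For the equirectangular projection with φ₀ = 0 (plate carrée), h = 1 along meridians and k = sec φ along parallels.
Areal scale at 79.8°: h·k = 1.000 × 5.647 = 5.647.
Areal scale at 4.6°: h·k = 1.000 × 1.003 = 1.003.
Ratio = 5.647/1.003 ≈ 5.63.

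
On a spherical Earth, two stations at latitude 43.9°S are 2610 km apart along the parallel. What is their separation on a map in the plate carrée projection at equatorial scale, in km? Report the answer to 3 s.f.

Plate carrée maps x = Rλ, y = Rφ. The meridian scale is h = 1 and the parallel scale is k = 1/cos φ = sec φ.
Along the parallel, k = sec 43.9° = 1/0.7206 = 1.388.
Map distance = 2610 × 1.388 ≈ 3620 km.

3620 km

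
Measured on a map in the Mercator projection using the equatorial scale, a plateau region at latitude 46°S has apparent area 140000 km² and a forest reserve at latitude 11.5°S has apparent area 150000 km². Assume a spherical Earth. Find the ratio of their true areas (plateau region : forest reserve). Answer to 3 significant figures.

0.469

Mercator's areal exaggeration is sec²φ; hence true area = (apparent area) · cos²φ.
True area of plateau region: 140000 × cos²(46°) = 140000 × 0.4826 = 67560 km².
True area of forest reserve: 150000 × cos²(11.5°) = 150000 × 0.9603 = 144000 km².
Ratio = 67560 / 144000 ≈ 0.469.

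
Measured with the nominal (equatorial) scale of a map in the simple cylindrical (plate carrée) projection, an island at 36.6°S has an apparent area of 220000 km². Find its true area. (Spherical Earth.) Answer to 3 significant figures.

177000 km²

For the equirectangular projection with φ₀ = 0 (plate carrée), h = 1 along meridians and k = sec φ along parallels.
Areal scale = h·k = 1 × sec φ; at 36.6°, h = 1.000, k = 1.246, so h·k = 1.246.
True area = apparent / (areal scale) = 220000 / 1.246 ≈ 177000 km².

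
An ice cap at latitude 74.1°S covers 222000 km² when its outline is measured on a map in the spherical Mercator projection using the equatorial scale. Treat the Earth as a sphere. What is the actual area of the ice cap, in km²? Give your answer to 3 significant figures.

The Mercator projection is conformal; its linear scale factor is the same in every direction and equals sec φ = 1/cos φ.
Areal scale = k² = sec²φ = 1/cos²(74.1°) = 1/0.2740² = 13.32.
True area = apparent / (areal scale) = 222000 / 13.32 ≈ 16700 km².

16700 km²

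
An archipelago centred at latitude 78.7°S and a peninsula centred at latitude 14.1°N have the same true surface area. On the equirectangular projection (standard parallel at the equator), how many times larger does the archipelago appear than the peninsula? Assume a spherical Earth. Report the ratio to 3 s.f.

Plate carrée maps x = Rλ, y = Rφ. The meridian scale is h = 1 and the parallel scale is k = 1/cos φ = sec φ.
Areal scale at 78.7°: h·k = 1.000 × 5.103 = 5.103.
Areal scale at 14.1°: h·k = 1.000 × 1.031 = 1.031.
Ratio = 5.103/1.031 ≈ 4.95.

4.95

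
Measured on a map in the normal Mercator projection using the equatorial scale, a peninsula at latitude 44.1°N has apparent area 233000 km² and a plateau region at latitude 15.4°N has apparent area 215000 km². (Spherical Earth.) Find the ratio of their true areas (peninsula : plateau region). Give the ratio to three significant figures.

Since Mercator area scale is 1/cos²φ, the true area equals the apparent area multiplied by cos²φ.
True area of peninsula: 233000 × cos²(44.1°) = 233000 × 0.5157 = 120200 km².
True area of plateau region: 215000 × cos²(15.4°) = 215000 × 0.9295 = 199800 km².
Ratio = 120200 / 199800 ≈ 0.601.

0.601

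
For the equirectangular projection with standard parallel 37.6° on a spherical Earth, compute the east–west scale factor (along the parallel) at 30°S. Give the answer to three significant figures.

0.915

With standard parallel φ₀ = 37.6°, the equirectangular projection gives x = Rλ cos φ₀, y = Rφ, so h = 1 and k = cos 37.6° / cos φ.
k = cos 37.6° / cos 30° = 0.7923/0.8660 = 0.9149.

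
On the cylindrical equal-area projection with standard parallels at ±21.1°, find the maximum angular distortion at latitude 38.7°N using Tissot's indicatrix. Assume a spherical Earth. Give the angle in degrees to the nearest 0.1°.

For cylindrical equal-area with standard parallel φ₀, h = cos φ / cos φ₀ and k = cos φ₀ / cos φ, so h·k = 1.
At 38.7°: h = 0.8365, k = 1.195; principal scales a = 1.195, b = 0.8365.
sin(ω/2) = (a − b)/(a + b) = 0.3589/2.032 = 0.1766, so ω = 2 arcsin(0.1766) ≈ 20.3°.

20.3°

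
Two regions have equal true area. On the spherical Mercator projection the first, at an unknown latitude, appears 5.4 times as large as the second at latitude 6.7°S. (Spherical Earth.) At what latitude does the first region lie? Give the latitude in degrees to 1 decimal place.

Mercator areal scale is sec²φ, so apparent-area ratio = sec²φ₁ / sec²φ₂ = cos²φ₂ / cos²φ₁.
cos²φ₂ / cos²φ₁ = 5.4  ⇒  cos φ₁ = cos 6.7° / √5.4 = 0.9932/2.324 = 0.4274.
φ₁ = arccos(0.4274) ≈ 64.7°.

64.7°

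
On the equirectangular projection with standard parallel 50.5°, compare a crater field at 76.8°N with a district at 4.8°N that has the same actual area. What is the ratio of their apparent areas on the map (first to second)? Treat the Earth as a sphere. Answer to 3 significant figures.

With standard parallel φ₀ = 50.5°, the equirectangular projection gives x = Rλ cos φ₀, y = Rφ, so h = 1 and k = cos 50.5° / cos φ.
Areal scale at 76.8°: h·k = 1.000 × 2.786 = 2.786.
Areal scale at 4.8°: h·k = 1.000 × 0.6383 = 0.6383.
Ratio = 2.786/0.6383 ≈ 4.36.

4.36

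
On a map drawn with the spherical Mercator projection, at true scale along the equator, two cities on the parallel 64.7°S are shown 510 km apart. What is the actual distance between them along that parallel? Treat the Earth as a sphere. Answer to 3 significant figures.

Mercator is conformal, so the point scale is isotropic: h = k = sec φ = 1/cos φ.
Along the parallel at 64.7°, map distances are exaggerated by k = sec 64.7° = 2.340.
True distance = 510 / 2.340 = 510 × cos 64.7° ≈ 218 km.

218 km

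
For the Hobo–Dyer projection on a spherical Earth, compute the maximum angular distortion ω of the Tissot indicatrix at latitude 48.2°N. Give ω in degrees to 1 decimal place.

19.9°

Hobo–Dyer is a cylindrical equal-area projection with standard parallels at ±37.5°. For cylindrical equal-area with standard parallel φ₀, h = cos φ / cos φ₀ and k = cos φ₀ / cos φ, so h·k = 1.
At 48.2°: h = 0.8401, k = 1.190; principal scales a = 1.190, b = 0.8401.
sin(ω/2) = (a − b)/(a + b) = 0.3501/2.030 = 0.1724, so ω = 2 arcsin(0.1724) ≈ 19.9°.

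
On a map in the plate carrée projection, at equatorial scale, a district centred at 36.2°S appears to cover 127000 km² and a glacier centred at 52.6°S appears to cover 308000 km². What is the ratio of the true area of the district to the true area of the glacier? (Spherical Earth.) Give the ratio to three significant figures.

Plate carrée has h = 1 and k = sec φ, giving areal scale sec φ; true area = (apparent area) · cos φ.
True area of district: 127000 × cos(36.2°) = 127000 × 0.8070 = 102500 km².
True area of glacier: 308000 × cos(52.6°) = 308000 × 0.6074 = 187100 km².
Ratio = 102500 / 187100 ≈ 0.548.

0.548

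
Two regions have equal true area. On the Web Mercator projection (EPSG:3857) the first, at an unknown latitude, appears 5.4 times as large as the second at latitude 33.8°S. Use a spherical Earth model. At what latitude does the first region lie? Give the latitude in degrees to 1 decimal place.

Mercator areal scale is sec²φ, so apparent-area ratio = sec²φ₁ / sec²φ₂ = cos²φ₂ / cos²φ₁.
cos²φ₂ / cos²φ₁ = 5.4  ⇒  cos φ₁ = cos 33.8° / √5.4 = 0.8310/2.324 = 0.3576.
φ₁ = arccos(0.3576) ≈ 69.0°.

69.0°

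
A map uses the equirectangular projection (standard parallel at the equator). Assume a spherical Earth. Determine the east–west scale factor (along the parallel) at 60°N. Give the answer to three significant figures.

2.00

Plate carrée maps x = Rλ, y = Rφ. The meridian scale is h = 1 and the parallel scale is k = 1/cos φ = sec φ.
k = 1/cos 60° = 1/0.5000 = 2.000.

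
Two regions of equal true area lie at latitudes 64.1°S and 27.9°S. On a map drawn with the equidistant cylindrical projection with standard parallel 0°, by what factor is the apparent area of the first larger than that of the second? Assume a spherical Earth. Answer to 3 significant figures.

2.02

In the plate carrée (x = Rλ, y = Rφ), meridians are true-scale (h = 1) and parallels are stretched by k = sec φ.
Areal scale at 64.1°: h·k = 1.000 × 2.289 = 2.289.
Areal scale at 27.9°: h·k = 1.000 × 1.132 = 1.132.
Ratio = 2.289/1.132 ≈ 2.02.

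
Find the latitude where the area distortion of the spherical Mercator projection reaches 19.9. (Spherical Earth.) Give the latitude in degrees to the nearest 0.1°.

Mercator areal scale is sec²φ.
sec²φ = 19.9  ⇒  cos²φ = 0.05025  ⇒  cos φ = 0.2242.
φ = arccos(0.2242) ≈ 77.0°.

77.0°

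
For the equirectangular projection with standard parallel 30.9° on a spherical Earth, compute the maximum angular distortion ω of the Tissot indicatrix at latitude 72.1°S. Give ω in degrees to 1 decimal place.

56.4°

In the equirectangular projection with standard parallel φ₀ = 30.9° (x = Rλ cos φ₀, y = Rφ), meridians are true-scale (h = 1) and the parallel scale is k = cos φ₀ / cos φ.
At 72.1°: h = 1.000, k = 2.792; principal scales a = 2.792, b = 1.000.
sin(ω/2) = (a − b)/(a + b) = 1.792/3.792 = 0.4725, so ω = 2 arcsin(0.4725) ≈ 56.4°.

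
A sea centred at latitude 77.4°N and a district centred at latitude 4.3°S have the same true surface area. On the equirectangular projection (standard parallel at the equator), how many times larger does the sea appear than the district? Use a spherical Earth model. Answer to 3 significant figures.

For the equirectangular projection with φ₀ = 0 (plate carrée), h = 1 along meridians and k = sec φ along parallels.
Areal scale at 77.4°: h·k = 1.000 × 4.584 = 4.584.
Areal scale at 4.3°: h·k = 1.000 × 1.003 = 1.003.
Ratio = 4.584/1.003 ≈ 4.57.

4.57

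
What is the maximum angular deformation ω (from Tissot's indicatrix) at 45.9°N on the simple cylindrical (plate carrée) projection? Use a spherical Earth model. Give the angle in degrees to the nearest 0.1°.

20.7°

Plate carrée maps x = Rλ, y = Rφ. The meridian scale is h = 1 and the parallel scale is k = 1/cos φ = sec φ.
At 45.9°: h = 1.000, k = 1.437; principal scales a = 1.437, b = 1.000.
sin(ω/2) = (a − b)/(a + b) = 0.4370/2.437 = 0.1793, so ω = 2 arcsin(0.1793) ≈ 20.7°.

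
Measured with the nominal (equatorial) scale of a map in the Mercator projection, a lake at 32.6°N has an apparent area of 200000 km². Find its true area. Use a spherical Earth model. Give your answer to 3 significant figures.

For Mercator, h = k = sec φ (a conformal cylindrical projection has a single point scale, 1/cos φ).
Areal scale = k² = sec²φ = 1/cos²(32.6°) = 1/0.8425² = 1.409.
True area = apparent / (areal scale) = 200000 / 1.409 ≈ 142000 km².

142000 km²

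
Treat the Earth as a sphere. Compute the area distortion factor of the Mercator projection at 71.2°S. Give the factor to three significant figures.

The Mercator projection is conformal; its linear scale factor is the same in every direction and equals sec φ = 1/cos φ.
Areal scale = k² = sec²φ = 1/cos²(71.2°) = 1/0.3223² = 9.629.

9.63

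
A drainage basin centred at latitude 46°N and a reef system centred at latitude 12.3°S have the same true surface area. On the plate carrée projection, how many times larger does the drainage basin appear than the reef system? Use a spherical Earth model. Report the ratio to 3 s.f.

1.41

In the plate carrée (x = Rλ, y = Rφ), meridians are true-scale (h = 1) and parallels are stretched by k = sec φ.
Areal scale at 46°: h·k = 1.000 × 1.440 = 1.440.
Areal scale at 12.3°: h·k = 1.000 × 1.023 = 1.023.
Ratio = 1.440/1.023 ≈ 1.41.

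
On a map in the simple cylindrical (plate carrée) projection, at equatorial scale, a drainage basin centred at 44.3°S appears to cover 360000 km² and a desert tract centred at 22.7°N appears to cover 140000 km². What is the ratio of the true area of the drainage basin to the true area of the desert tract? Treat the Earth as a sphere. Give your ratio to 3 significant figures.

On the plate carrée, areal scale = h·k = 1 × sec φ, so true area = apparent × cos φ.
True area of drainage basin: 360000 × cos(44.3°) = 360000 × 0.7157 = 257600 km².
True area of desert tract: 140000 × cos(22.7°) = 140000 × 0.9225 = 129200 km².
Ratio = 257600 / 129200 ≈ 1.99.

1.99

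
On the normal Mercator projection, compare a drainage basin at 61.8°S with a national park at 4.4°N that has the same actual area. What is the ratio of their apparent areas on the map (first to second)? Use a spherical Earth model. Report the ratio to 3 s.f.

On Mercator, area is exaggerated by sec²φ = 1/cos²φ.
At 61.8°: sec²(61.8°) = 1/0.4726² = 4.478.
At 4.4°: sec²(4.4°) = 1/0.9971² = 1.006.
Ratio = 4.478/1.006 = cos²(4.4°)/cos²(61.8°) ≈ 4.45.

4.45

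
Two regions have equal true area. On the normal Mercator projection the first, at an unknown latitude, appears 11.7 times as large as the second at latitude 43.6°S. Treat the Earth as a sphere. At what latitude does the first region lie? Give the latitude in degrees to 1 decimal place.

On Mercator, (apparent₁)/(apparent₂) = sec²φ₁ / sec²φ₂ when true areas are equal.
cos²φ₂ / cos²φ₁ = 11.7  ⇒  cos φ₁ = cos 43.6° / √11.7 = 0.7242/3.421 = 0.2117.
φ₁ = arccos(0.2117) ≈ 77.8°.

77.8°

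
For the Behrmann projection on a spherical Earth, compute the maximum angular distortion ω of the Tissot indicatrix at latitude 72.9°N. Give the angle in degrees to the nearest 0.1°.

105.0°

Behrmann is a cylindrical equal-area projection with standard parallels at ±30°. A cylindrical equal-area projection with standard parallel φ₀ has meridian scale h = cos φ / cos φ₀ and parallel scale k = cos φ₀ / cos φ (so areas are preserved, h·k = 1).
At 72.9°: h = 0.3395, k = 2.945; principal scales a = 2.945, b = 0.3395.
sin(ω/2) = (a − b)/(a + b) = 2.606/3.285 = 0.7933, so ω = 2 arcsin(0.7933) ≈ 105.0°.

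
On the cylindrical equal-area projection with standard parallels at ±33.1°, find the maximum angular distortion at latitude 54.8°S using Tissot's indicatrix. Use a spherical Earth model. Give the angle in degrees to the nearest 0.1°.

For cylindrical equal-area with standard parallel φ₀, h = cos φ / cos φ₀ and k = cos φ₀ / cos φ, so h·k = 1.
At 54.8°: h = 0.6881, k = 1.453; principal scales a = 1.453, b = 0.6881.
sin(ω/2) = (a − b)/(a + b) = 0.7652/2.141 = 0.3573, so ω = 2 arcsin(0.3573) ≈ 41.9°.

41.9°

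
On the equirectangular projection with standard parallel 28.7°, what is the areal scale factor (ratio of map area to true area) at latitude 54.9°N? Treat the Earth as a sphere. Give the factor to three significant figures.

1.53

With standard parallel φ₀ = 28.7°, the equirectangular projection gives x = Rλ cos φ₀, y = Rφ, so h = 1 and k = cos 28.7° / cos φ.
Areal scale = h·k = 1 × cos φ₀ / cos φ; at 54.9°, h = 1.000, k = 1.525, so h·k = 1.525.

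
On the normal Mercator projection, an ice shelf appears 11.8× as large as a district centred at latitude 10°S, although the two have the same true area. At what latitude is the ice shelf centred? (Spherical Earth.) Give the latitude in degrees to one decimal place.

For equal true areas on Mercator, apparent areas scale as sec²φ, so the ratio is cos²φ₂ / cos²φ₁.
cos²φ₂ / cos²φ₁ = 11.8  ⇒  cos φ₁ = cos 10° / √11.8 = 0.9848/3.435 = 0.2867.
φ₁ = arccos(0.2867) ≈ 73.3°.

73.3°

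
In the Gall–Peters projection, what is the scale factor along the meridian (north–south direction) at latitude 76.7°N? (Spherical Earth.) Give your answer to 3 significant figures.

0.325

Gall–Peters is a cylindrical equal-area projection with standard parallels at ±45°. A cylindrical equal-area projection with standard parallel φ₀ has meridian scale h = cos φ / cos φ₀ and parallel scale k = cos φ₀ / cos φ (so areas are preserved, h·k = 1).
h = cos 76.7° / cos 45° = 0.2300/0.7071 = 0.3253.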